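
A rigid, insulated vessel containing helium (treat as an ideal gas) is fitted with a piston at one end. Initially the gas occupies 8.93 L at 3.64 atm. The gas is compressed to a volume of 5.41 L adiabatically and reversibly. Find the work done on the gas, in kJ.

γ = 5/3 for a monatomic ideal gas.
P₂ = P₁(V₁/V₂)^γ = 3.64×(8.93/5.41)^(5/3) = 8.392 atm.
For a reversible adiabat, W_by_gas = (P₁V₁ − P₂V₂)/(γ−1).
W_by = (368800×0.00893 − 850300×0.00541) / (2/3) = -1960 J.
W_on_gas = −W_by = 1960 J.

W ≈ 1.96 kJ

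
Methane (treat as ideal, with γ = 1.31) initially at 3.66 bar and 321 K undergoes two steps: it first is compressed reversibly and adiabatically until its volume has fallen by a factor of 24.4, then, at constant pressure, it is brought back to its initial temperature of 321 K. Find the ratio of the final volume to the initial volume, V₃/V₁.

Adiabatic step: V₂/V₁ = 0.04098; T₂ = T₁·24.4^(0.31) = 864.2 K.
Isobaric step: V₃/V₂ = T₃/T₂ = 321/864.2.
V₃/V₁ = (V₂/V₁)(V₃/V₂) = 0.04098 × (321/864.2) = 0.01522.

V₃/V₁ ≈ 0.0152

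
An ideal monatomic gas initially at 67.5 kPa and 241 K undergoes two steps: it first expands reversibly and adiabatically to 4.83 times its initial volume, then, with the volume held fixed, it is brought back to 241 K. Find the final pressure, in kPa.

For a monatomic ideal gas γ = 5/3.
Adiabatic step (PV^γ = const): P₂ = 67.5×(1/4.83)^(5/3) = 4.891 kPa; T₂ = 241×(1/4.83)^(2/3) = 84.34 K.
Isochoric: P₃ = P₂(T₃/T₂) = 4.891 × (241/84.34) = 13.98 kPa.

P₃ ≈ 14.0 kPa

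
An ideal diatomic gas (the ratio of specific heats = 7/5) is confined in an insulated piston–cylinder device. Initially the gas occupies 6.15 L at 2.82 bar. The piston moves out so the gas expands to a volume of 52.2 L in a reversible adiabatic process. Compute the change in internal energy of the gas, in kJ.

P₂ = P₁(V₁/V₂)^γ = 2.82×(6.15/52.2)^(7/5) = 0.1412 bar.
For a reversible adiabat, W_by_gas = (P₁V₁ − P₂V₂)/(γ−1).
W_by = (282000×0.00615 − 14120×0.0522) / (2/5) = 2493 J.
Q = 0 ⇒ ΔU = −W_by = -2493 J.

ΔU ≈ -2.49 kJ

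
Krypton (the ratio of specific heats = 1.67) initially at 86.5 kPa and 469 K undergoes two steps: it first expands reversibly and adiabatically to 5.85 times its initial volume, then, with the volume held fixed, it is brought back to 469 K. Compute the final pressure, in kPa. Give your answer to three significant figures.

Adiabatic step (PV^γ = const): P₂ = 86.5×(1/5.85)^(1.67) = 4.528 kPa; T₂ = 469×(1/5.85)^(0.67) = 143.6 K.
Isochoric: P₃ = P₂(T₃/T₂) = 4.528 × (469/143.6) = 14.79 kPa.

P₃ ≈ 14.8 kPa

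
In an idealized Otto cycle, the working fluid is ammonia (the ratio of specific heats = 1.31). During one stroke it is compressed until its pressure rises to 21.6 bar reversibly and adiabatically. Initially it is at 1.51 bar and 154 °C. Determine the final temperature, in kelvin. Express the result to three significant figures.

Adiabatic: T₂/T₁ = (P₂/P₁)^((γ−1)/γ).
T₁ = 154 °C = 427.1 K.
T₂ = 427.1 × (21.6/1.51)^(0.237) = 801.7 K.

T₂ ≈ 802 K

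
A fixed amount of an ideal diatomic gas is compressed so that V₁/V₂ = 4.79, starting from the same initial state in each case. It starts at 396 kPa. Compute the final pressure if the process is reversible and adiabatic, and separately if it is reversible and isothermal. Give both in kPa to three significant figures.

For a diatomic ideal gas γ = 7/5.
Isothermal: P₂ = P₁(V₁/V₂) = 396×4.79 = 1897 kPa.
Adiabatic: P₂ = P₁(V₁/V₂)^γ = 396×4.79^(7/5) = 3549 kPa.

adiabatic: 3550 kPa; isothermal: 1900 kPa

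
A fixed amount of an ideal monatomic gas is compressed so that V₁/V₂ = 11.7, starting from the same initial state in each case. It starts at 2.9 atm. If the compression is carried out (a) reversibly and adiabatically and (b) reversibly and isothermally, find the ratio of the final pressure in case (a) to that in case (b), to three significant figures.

P_adiabatic / P_isothermal ≈ 5.15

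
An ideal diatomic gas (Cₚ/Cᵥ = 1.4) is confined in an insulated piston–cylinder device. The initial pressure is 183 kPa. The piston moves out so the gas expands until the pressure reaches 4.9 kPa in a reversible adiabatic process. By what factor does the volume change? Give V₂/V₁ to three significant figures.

From PV^γ = const, V₂/V₁ = (P₁/P₂)^(1/γ).
V₂/V₁ = (183/4.9)^(0.714) = 13.28.

V₂/V₁ ≈ 13.3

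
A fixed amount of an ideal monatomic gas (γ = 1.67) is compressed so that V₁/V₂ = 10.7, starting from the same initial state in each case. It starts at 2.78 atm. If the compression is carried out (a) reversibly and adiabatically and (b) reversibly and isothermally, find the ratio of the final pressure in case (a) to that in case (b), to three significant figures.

P_adiabatic / P_isothermal ≈ 4.89

Isothermal: P_b = P₁(V₁/V₂) = 2.78×10.7.
Adiabatic: P_a = P₁(V₁/V₂)^γ = 2.78×10.7^(1.67).
P_a/P_b = (V₁/V₂)^(γ−1) = 10.7^(0.67) = 4.894.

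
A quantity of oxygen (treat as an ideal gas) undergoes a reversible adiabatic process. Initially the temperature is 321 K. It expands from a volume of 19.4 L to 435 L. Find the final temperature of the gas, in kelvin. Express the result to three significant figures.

For a reversible adiabat TV^(γ−1) is constant, so T₂ = T₁ (V₁/V₂)^(γ−1).
For a diatomic ideal gas γ = 7/5, so γ−1 = 2/5.
T₂ = 321 × (19.4/435)^(2/5) = 92.52 K.

T₂ ≈ 92.5 K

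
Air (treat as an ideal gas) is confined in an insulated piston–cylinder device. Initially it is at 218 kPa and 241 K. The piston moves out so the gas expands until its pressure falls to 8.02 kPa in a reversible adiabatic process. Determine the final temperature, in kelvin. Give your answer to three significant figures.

T₂ ≈ 93.8 K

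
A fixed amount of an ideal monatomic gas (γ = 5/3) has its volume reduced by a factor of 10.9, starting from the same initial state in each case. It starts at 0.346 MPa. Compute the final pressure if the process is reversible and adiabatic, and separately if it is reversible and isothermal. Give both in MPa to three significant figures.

adiabatic: 18.5 MPa; isothermal: 3.77 MPa

Isothermal: P₂ = P₁(V₁/V₂) = 0.346×10.9 = 3.771 MPa.
Adiabatic: P₂ = P₁(V₁/V₂)^γ = 0.346×10.9^(5/3) = 18.54 MPa.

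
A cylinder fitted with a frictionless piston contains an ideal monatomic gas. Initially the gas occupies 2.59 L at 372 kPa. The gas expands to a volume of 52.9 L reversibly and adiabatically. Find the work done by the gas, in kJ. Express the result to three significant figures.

W ≈ 1.25 kJ

γ = 5/3 for a monatomic ideal gas.
P₂ = P₁(V₁/V₂)^γ = 372×(2.59/52.9)^(5/3) = 2.438 kPa.
For a reversible adiabat, W_by_gas = (P₁V₁ − P₂V₂)/(γ−1).
W_by = (372000×0.00259 − 2438×0.0529) / (2/3) = 1252 J.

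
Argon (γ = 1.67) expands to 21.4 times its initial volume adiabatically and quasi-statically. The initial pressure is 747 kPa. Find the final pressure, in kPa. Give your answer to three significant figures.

P₂ ≈ 4.48 kPa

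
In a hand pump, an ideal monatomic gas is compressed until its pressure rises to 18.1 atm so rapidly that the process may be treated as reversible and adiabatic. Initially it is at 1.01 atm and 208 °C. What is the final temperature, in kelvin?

T₂ ≈ 1530 K

Along an adiabat T P^((1−γ)/γ) is constant, so T₂ = T₁ (P₂/P₁)^((γ−1)/γ).
For a monatomic ideal gas γ = 5/3, so (γ−1)/γ = 2/5.
T₁ = 208 °C = 481.1 K.
T₂ = 481.1 × (18.1/1.01)^(2/5) = 1526 K.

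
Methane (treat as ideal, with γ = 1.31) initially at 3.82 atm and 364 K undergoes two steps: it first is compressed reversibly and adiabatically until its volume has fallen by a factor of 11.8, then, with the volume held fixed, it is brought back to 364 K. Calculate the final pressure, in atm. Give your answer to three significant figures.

P₃ ≈ 45.1 atm

Adiabatic step (PV^γ = const): P₂ = 3.82×11.8^(1.31) = 96.88 atm; T₂ = 364×11.8^(0.31) = 782.3 K.
Isochoric: P₃ = P₂(T₃/T₂) = 96.88 × (364/782.3) = 45.08 atm.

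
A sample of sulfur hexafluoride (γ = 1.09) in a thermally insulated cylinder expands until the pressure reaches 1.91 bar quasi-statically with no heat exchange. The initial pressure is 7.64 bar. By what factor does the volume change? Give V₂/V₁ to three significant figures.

From PV^γ = const, V₂/V₁ = (P₁/P₂)^(1/γ).
V₂/V₁ = (7.64/1.91)^(0.917) = 3.567.

V₂/V₁ ≈ 3.57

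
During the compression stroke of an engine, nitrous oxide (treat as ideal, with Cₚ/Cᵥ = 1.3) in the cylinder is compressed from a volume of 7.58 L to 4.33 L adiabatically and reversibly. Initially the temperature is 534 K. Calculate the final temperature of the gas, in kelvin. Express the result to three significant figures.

For a reversible adiabat TV^(γ−1) is constant, so T₂ = T₁ (V₁/V₂)^(γ−1).
T₂ = 534 × (7.58/4.33)^(0.3) = 631.7 K.

T₂ ≈ 632 K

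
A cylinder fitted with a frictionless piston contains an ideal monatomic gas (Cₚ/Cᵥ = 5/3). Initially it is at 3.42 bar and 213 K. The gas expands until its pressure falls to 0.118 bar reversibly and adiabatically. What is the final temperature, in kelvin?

Along an adiabat T P^((1−γ)/γ) is constant, so T₂ = T₁ (P₂/P₁)^((γ−1)/γ).
T₂ = 213 × (0.118/3.42)^(2/5) = 55.4 K.

T₂ ≈ 55.4 K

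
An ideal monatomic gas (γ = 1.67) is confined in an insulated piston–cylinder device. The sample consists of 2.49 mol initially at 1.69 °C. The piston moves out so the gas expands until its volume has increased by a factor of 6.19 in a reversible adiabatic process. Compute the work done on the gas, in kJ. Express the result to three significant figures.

W ≈ -5.99 kJ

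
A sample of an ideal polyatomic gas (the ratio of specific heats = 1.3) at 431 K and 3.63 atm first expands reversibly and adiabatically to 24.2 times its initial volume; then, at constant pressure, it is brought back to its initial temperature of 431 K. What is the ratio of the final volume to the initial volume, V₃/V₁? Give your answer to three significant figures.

V₃/V₁ ≈ 62.9

Adiabatic step: V₂/V₁ = 24.2; T₂ = T₁·(1/24.2)^(0.3) = 165.7 K.
Isobaric step: V₃/V₂ = T₃/T₂ = 431/165.7.
V₃/V₁ = (V₂/V₁)(V₃/V₂) = 24.2 × (431/165.7) = 62.94.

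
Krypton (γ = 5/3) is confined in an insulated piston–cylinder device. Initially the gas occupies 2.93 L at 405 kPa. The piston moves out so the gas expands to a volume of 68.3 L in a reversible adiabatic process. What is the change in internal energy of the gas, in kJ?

ΔU ≈ -1.56 kJ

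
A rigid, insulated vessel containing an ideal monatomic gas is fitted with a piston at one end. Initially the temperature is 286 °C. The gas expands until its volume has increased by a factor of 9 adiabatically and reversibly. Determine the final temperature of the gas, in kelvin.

Adiabatic: T₁V₁^(γ−1) = T₂V₂^(γ−1) ⇒ T₂ = T₁ (V₁/V₂)^(γ−1).
For a monatomic ideal gas γ = 5/3, so γ−1 = 2/3.
T₁ = 286 °C = 559.1 K.
T₂ = 559.1 × (1/9)^(2/3) = 129.2 K.

T₂ ≈ 129 K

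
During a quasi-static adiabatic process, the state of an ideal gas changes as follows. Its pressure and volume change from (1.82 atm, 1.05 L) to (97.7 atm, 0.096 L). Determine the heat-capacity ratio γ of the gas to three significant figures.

PV^γ = const ⇒ γ = ln(P₂/P₁) / ln(V₁/V₂).
γ = ln(97.7/1.82) / ln(1.05/0.096) = 1.665.

γ ≈ 1.67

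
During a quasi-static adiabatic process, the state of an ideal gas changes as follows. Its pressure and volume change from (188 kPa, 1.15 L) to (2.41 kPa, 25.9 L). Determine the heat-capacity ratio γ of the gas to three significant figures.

γ ≈ 1.40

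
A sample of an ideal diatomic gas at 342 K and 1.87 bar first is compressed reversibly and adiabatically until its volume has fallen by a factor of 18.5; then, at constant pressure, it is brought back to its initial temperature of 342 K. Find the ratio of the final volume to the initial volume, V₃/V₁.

For a diatomic ideal gas γ = 7/5.
Adiabatic step: V₂/V₁ = 0.05405; T₂ = T₁·18.5^(2/5) = 1099 K.
Isobaric step: V₃/V₂ = T₃/T₂ = 342/1099.
V₃/V₁ = (V₂/V₁)(V₃/V₂) = 0.05405 × (342/1099) = 0.01683.

V₃/V₁ ≈ 0.0168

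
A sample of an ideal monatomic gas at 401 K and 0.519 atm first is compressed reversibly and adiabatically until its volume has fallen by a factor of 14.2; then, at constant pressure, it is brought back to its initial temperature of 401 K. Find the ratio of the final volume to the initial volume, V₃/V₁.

For a monatomic ideal gas γ = 5/3.
Adiabatic step: V₂/V₁ = 0.07042; T₂ = T₁·14.2^(2/3) = 2351 K.
Isobaric step: V₃/V₂ = T₃/T₂ = 401/2351.
V₃/V₁ = (V₂/V₁)(V₃/V₂) = 0.07042 × (401/2351) = 0.01201.

V₃/V₁ ≈ 0.0120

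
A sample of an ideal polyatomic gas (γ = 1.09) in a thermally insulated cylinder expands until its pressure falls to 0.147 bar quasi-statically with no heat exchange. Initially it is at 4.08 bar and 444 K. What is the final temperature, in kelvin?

Adiabatic: T₂/T₁ = (P₂/P₁)^((γ−1)/γ).
T₂ = 444 × (0.147/4.08)^(0.0826) = 337.4 K.

T₂ ≈ 337 K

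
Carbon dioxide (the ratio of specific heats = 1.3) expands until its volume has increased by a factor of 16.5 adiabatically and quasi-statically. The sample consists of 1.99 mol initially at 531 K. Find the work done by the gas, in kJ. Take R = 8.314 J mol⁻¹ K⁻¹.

Adiabatic: T₁V₁^(γ−1) = T₂V₂^(γ−1) ⇒ T₂ = T₁ (V₁/V₂)^(γ−1).
T₂ = 531 × (1/16.5)^(0.3) = 229 K.
Q = 0, so ΔU = W_on_gas = nCᵥΔT with Cᵥ = R/(γ−1) = 27.71 J/(mol·K).
ΔU = 1.99 × 27.71 × (229 − 531) = -16650 J.
Work done by the gas = −ΔU = 16650 J.

W ≈ 16.7 kJ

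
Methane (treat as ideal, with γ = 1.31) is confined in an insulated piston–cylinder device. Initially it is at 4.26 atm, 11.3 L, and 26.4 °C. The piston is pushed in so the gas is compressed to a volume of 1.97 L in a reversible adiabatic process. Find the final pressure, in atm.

Since PV^γ is constant along a reversible adiabat, P₂ = P₁ (V₁/V₂)^γ.
P₂ = 4.26 × (11.3/1.97)^(1.31) = 41.99 atm.

P₂ ≈ 42.0 atm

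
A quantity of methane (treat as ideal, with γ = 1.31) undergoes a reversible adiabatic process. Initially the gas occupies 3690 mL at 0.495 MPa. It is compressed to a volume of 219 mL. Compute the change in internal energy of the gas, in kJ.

P₂ = P₁(V₁/V₂)^γ = 0.495×(3690/219)^(1.31) = 20.02 MPa.
For a reversible adiabat, W_by_gas = (P₁V₁ − P₂V₂)/(γ−1).
W_by = (495000×0.00369 − 2.002×10^7×0.000219) / (0.31) = -8250 J.
Q = 0 ⇒ ΔU = −W_by = 8250 J.

ΔU ≈ 8.25 kJ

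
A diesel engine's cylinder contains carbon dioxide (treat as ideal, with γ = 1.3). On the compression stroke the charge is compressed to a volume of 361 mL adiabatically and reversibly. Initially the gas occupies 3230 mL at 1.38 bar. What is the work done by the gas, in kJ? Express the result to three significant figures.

W ≈ -1.38 kJ

P₂ = P₁(V₁/V₂)^γ = 1.38×(3230/361)^(1.3) = 23.83 bar.
For a reversible adiabat, W_by_gas = (P₁V₁ − P₂V₂)/(γ−1).
W_by = (138000×0.00323 − 2.383×10^6×0.000361) / (0.3) = -1381 J.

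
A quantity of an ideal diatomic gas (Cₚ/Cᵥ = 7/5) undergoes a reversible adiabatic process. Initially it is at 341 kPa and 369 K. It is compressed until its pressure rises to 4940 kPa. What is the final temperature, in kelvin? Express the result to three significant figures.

Adiabatic: T₂/T₁ = (P₂/P₁)^((γ−1)/γ).
T₂ = 369 × (4940/341)^(2/7) = 792 K.

T₂ ≈ 792 K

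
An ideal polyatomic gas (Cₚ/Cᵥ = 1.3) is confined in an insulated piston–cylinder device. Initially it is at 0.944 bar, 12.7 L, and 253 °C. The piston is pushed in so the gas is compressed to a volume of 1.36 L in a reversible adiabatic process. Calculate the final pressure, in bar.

Since PV^γ is constant along a reversible adiabat, P₂ = P₁ (V₁/V₂)^γ.
P₂ = 0.944 × (12.7/1.36)^(1.3) = 17.23 bar.

P₂ ≈ 17.2 bar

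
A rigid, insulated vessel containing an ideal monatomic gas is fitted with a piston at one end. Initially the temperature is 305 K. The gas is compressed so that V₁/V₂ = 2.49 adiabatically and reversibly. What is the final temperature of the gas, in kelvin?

T₂ ≈ 560 K

Adiabatic: T₁V₁^(γ−1) = T₂V₂^(γ−1) ⇒ T₂ = T₁ (V₁/V₂)^(γ−1).
For a monatomic ideal gas γ = 5/3, so γ−1 = 2/3.
T₂ = 305 × 2.49^(2/3) = 560.3 K.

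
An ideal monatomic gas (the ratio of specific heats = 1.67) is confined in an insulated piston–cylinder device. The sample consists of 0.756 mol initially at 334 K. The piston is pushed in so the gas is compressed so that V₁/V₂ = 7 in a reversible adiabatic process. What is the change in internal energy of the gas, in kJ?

For a reversible adiabat TV^(γ−1) is constant, so T₂ = T₁ (V₁/V₂)^(γ−1).
T₂ = 334 × 7^(0.67) = 1230 K.
Q = 0, so ΔU = W_on_gas = nCᵥΔT with Cᵥ = R/(γ−1) = 12.41 J/(mol·K).
ΔU = 0.756 × 12.41 × (1230 − 334) = 8407 J.

ΔU ≈ 8.41 kJ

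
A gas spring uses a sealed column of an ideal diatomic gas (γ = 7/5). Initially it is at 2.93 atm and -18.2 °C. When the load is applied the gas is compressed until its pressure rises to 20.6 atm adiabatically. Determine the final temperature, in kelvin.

Along an adiabat T P^((1−γ)/γ) is constant, so T₂ = T₁ (P₂/P₁)^((γ−1)/γ).
T₁ = -18.2 °C = 254.9 K.
T₂ = 254.9 × (20.6/2.93)^(2/7) = 445.1 K.

T₂ ≈ 445 K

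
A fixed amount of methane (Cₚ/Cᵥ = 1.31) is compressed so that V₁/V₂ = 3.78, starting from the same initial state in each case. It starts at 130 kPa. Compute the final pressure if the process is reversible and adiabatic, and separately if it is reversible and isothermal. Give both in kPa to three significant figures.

adiabatic: 742 kPa; isothermal: 491 kPa

Isothermal: P₂ = P₁(V₁/V₂) = 130×3.78 = 491.4 kPa.
Adiabatic: P₂ = P₁(V₁/V₂)^γ = 130×3.78^(1.31) = 742.1 kPa.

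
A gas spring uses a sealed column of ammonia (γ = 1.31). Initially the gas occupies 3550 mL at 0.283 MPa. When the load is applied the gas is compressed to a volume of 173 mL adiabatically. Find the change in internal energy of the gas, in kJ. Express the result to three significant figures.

ΔU ≈ 5.03 kJ

P₂ = P₁(V₁/V₂)^γ = 0.283×(3550/173)^(1.31) = 14.82 MPa.
For a reversible adiabat, W_by_gas = (P₁V₁ − P₂V₂)/(γ−1).
W_by = (283000×0.00355 − 1.482×10^7×0.000173) / (0.31) = -5028 J.
Q = 0 ⇒ ΔU = −W_by = 5028 J.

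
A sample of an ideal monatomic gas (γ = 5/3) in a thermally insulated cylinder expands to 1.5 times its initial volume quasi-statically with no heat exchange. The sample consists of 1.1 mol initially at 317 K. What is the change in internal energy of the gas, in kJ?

ΔU ≈ -1.03 kJ

Adiabatic: T₁V₁^(γ−1) = T₂V₂^(γ−1) ⇒ T₂ = T₁ (V₁/V₂)^(γ−1).
T₂ = 317 × (1/1.5)^(2/3) = 241.9 K.
Q = 0, so ΔU = W_on_gas = nCᵥΔT with Cᵥ = R/(γ−1) = 12.47 J/(mol·K).
ΔU = 1.1 × 12.47 × (241.9 − 317) = -1030 J.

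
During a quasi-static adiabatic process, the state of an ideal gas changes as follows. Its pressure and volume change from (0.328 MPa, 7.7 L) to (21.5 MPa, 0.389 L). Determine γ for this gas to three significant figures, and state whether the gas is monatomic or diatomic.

γ ≈ 1.40; diatomic

PV^γ = const ⇒ γ = ln(P₂/P₁) / ln(V₁/V₂).
γ = ln(21.5/0.328) / ln(7.7/0.389) = 1.401.
γ ≈ 1.40 is close to 7/5, so the gas is diatomic.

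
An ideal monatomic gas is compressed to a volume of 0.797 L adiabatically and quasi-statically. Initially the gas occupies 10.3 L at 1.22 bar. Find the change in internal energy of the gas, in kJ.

ΔU ≈ 8.50 kJ

γ = 5/3 for a monatomic ideal gas.
P₂ = P₁(V₁/V₂)^γ = 1.22×(10.3/0.797)^(5/3) = 86.83 bar.
For a reversible adiabat, W_by_gas = (P₁V₁ − P₂V₂)/(γ−1).
W_by = (122000×0.0103 − 8.683×10^6×0.000797) / (2/3) = -8495 J.
Q = 0 ⇒ ΔU = −W_by = 8495 J.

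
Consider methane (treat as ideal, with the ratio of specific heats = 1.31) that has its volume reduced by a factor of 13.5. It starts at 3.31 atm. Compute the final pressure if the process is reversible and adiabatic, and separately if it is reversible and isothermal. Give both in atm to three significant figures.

adiabatic: 100 atm; isothermal: 44.7 atm

Isothermal: P₂ = P₁(V₁/V₂) = 3.31×13.5 = 44.69 atm.
Adiabatic: P₂ = P₁(V₁/V₂)^γ = 3.31×13.5^(1.31) = 100.1 atm.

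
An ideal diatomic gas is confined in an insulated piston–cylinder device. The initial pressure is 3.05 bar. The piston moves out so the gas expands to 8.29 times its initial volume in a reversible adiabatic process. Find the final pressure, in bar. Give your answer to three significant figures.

P₂ ≈ 0.158 bar

Since PV^γ is constant along a reversible adiabat, P₂ = P₁ (V₁/V₂)^γ.
For a diatomic ideal gas γ = 7/5.
P₂ = 3.05 × (1/8.29)^(7/5) = 0.1579 bar.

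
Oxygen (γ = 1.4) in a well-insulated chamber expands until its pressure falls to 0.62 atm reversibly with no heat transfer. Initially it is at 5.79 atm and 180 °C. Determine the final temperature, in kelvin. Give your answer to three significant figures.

T₂ ≈ 239 K

Along an adiabat T P^((1−γ)/γ) is constant, so T₂ = T₁ (P₂/P₁)^((γ−1)/γ).
T₁ = 180 °C = 453.1 K.
T₂ = 453.1 × (0.62/5.79)^(0.286) = 239.3 K.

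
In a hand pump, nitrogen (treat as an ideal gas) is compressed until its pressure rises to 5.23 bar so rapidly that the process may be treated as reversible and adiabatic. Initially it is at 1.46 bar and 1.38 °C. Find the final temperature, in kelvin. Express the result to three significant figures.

T₂ ≈ 395 K

Along an adiabat T P^((1−γ)/γ) is constant, so T₂ = T₁ (P₂/P₁)^((γ−1)/γ).
For a diatomic ideal gas γ = 7/5, so (γ−1)/γ = 2/7.
T₁ = 1.38 °C = 274.5 K.
T₂ = 274.5 × (5.23/1.46)^(2/7) = 395.3 K.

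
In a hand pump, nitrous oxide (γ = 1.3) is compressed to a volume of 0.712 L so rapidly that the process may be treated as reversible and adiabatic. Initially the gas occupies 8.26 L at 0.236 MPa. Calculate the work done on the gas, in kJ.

W ≈ 7.06 kJ

P₂ = P₁(V₁/V₂)^γ = 0.236×(8.26/0.712)^(1.3) = 5.712 MPa.
For a reversible adiabat, W_by_gas = (P₁V₁ − P₂V₂)/(γ−1).
W_by = (236000×0.00826 − 5.712×10^6×0.000712) / (0.3) = -7058 J.
W_on_gas = −W_by = 7058 J.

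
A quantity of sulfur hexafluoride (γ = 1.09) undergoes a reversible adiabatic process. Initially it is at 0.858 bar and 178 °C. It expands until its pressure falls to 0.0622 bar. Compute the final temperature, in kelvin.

Along an adiabat T P^((1−γ)/γ) is constant, so T₂ = T₁ (P₂/P₁)^((γ−1)/γ).
T₁ = 178 °C = 451.1 K.
T₂ = 451.1 × (0.0622/0.858)^(0.0826) = 363.3 K.

T₂ ≈ 363 K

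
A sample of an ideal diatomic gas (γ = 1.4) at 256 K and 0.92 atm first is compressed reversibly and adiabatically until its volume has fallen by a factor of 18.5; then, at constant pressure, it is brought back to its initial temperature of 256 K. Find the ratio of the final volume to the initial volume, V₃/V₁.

Adiabatic step: V₂/V₁ = 0.05405; T₂ = T₁·18.5^(0.4) = 822.4 K.
Isobaric step: V₃/V₂ = T₃/T₂ = 256/822.4.
V₃/V₁ = (V₂/V₁)(V₃/V₂) = 0.05405 × (256/822.4) = 0.01683.

V₃/V₁ ≈ 0.0168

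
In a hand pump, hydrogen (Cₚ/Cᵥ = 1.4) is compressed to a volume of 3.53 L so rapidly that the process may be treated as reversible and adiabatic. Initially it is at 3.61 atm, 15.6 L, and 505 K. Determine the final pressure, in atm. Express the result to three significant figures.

P₂ ≈ 28.9 atm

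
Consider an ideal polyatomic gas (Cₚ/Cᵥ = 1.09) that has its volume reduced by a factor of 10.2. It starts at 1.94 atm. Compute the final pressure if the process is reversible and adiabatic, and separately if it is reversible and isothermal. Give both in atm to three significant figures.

adiabatic: 24.4 atm; isothermal: 19.8 atm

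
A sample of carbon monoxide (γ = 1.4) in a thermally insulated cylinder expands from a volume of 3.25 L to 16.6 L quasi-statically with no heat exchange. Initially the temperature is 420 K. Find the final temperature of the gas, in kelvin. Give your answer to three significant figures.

For a reversible adiabat TV^(γ−1) is constant, so T₂ = T₁ (V₁/V₂)^(γ−1).
T₂ = 420 × (3.25/16.6)^(0.4) = 218.8 K.

T₂ ≈ 219 K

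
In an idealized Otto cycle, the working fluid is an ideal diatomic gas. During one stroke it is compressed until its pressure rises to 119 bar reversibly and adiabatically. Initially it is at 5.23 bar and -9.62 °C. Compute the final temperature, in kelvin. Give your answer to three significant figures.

Adiabatic: T₂/T₁ = (P₂/P₁)^((γ−1)/γ).
For a diatomic ideal gas γ = 7/5, so (γ−1)/γ = 2/7.
T₁ = -9.62 °C = 263.5 K.
T₂ = 263.5 × (119/5.23)^(2/7) = 643.5 K.

T₂ ≈ 644 K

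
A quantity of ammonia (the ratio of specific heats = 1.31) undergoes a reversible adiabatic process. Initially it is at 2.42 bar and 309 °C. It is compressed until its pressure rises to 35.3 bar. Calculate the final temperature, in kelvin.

Adiabatic: T₂/T₁ = (P₂/P₁)^((γ−1)/γ).
T₁ = 309 °C = 582.1 K.
T₂ = 582.1 × (35.3/2.42)^(0.237) = 1098 K.

T₂ ≈ 1100 K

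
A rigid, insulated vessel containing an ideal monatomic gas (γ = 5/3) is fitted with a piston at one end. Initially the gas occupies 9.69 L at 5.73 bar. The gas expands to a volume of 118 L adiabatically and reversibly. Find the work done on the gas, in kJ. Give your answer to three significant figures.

P₂ = P₁(V₁/V₂)^γ = 5.73×(9.69/118)^(5/3) = 0.0889 bar.
For a reversible adiabat, W_by_gas = (P₁V₁ − P₂V₂)/(γ−1).
W_by = (573000×0.00969 − 8890×0.118) / (2/3) = 6755 J.
W_on_gas = −W_by = -6755 J.

W ≈ -6.76 kJ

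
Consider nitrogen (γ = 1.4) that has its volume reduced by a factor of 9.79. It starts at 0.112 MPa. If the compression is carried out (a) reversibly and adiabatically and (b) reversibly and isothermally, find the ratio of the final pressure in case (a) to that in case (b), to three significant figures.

Isothermal: P_b = P₁(V₁/V₂) = 0.112×9.79.
Adiabatic: P_a = P₁(V₁/V₂)^γ = 0.112×9.79^(1.4).
P_a/P_b = (V₁/V₂)^(γ−1) = 9.79^(0.4) = 2.491.

P_adiabatic / P_isothermal ≈ 2.49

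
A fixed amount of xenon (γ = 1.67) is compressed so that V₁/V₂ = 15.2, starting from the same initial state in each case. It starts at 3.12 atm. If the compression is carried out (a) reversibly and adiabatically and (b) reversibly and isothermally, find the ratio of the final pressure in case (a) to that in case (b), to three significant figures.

P_adiabatic / P_isothermal ≈ 6.19

Isothermal: P_b = P₁(V₁/V₂) = 3.12×15.2.
Adiabatic: P_a = P₁(V₁/V₂)^γ = 3.12×15.2^(1.67).
P_a/P_b = (V₁/V₂)^(γ−1) = 15.2^(0.67) = 6.192.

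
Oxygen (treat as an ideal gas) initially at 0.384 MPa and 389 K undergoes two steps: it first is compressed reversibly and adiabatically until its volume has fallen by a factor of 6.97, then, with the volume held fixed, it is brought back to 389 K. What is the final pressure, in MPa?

For a diatomic ideal gas γ = 7/5.
Adiabatic step (PV^γ = const): P₂ = 0.384×6.97^(7/5) = 5.819 MPa; T₂ = 389×6.97^(2/5) = 845.8 K.
Isochoric: P₃ = P₂(T₃/T₂) = 5.819 × (389/845.8) = 2.676 MPa.

P₃ ≈ 2.68 MPa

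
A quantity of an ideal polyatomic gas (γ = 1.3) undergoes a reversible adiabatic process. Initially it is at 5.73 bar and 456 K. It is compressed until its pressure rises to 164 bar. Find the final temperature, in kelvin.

Along an adiabat T P^((1−γ)/γ) is constant, so T₂ = T₁ (P₂/P₁)^((γ−1)/γ).
T₂ = 456 × (164/5.73)^(0.231) = 988.8 K.

T₂ ≈ 989 K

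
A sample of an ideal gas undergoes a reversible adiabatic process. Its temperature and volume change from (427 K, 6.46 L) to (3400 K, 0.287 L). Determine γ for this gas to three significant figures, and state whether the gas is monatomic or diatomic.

TV^(γ−1) = const ⇒ γ − 1 = ln(T₂/T₁) / ln(V₁/V₂).
γ = 1 + ln(3400/427) / ln(6.46/0.287) = 1.666.
γ ≈ 1.67 is close to 5/3, so the gas is monatomic.

γ ≈ 1.67; monatomic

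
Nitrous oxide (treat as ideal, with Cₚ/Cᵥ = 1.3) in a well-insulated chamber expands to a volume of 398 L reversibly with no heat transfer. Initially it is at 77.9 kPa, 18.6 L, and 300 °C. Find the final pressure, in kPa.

Adiabatic: P₁V₁^γ = P₂V₂^γ ⇒ P₂ = P₁ (V₁/V₂)^γ.
P₂ = 77.9 × (18.6/398)^(1.3) = 1.452 kPa.

P₂ ≈ 1.45 kPa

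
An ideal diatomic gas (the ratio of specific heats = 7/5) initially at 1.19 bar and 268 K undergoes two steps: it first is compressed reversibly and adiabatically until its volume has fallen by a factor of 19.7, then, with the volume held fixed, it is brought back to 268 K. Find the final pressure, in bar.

Adiabatic step (PV^γ = const): P₂ = 1.19×19.7^(7/5) = 77.23 bar; T₂ = 268×19.7^(2/5) = 882.9 K.
Isochoric: P₃ = P₂(T₃/T₂) = 77.23 × (268/882.9) = 23.44 bar.

P₃ ≈ 23.4 bar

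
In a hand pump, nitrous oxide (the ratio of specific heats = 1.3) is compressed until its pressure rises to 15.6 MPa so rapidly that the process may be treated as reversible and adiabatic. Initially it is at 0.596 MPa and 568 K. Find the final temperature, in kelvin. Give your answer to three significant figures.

T₂ ≈ 1210 K

Along an adiabat T P^((1−γ)/γ) is constant, so T₂ = T₁ (P₂/P₁)^((γ−1)/γ).
T₂ = 568 × (15.6/0.596)^(0.231) = 1207 K.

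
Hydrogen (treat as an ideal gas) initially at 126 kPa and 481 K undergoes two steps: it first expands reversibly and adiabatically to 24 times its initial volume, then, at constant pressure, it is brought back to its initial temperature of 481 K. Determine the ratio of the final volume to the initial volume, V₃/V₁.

For a diatomic ideal gas γ = 7/5.
Adiabatic step: V₂/V₁ = 24; T₂ = T₁·(1/24)^(2/5) = 134.9 K.
Isobaric step: V₃/V₂ = T₃/T₂ = 481/134.9.
V₃/V₁ = (V₂/V₁)(V₃/V₂) = 24 × (481/134.9) = 85.56.

V₃/V₁ ≈ 85.6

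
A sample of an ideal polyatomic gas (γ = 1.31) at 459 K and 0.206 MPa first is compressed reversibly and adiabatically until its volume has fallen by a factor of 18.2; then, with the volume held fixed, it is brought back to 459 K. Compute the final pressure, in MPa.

Adiabatic step (PV^γ = const): P₂ = 0.206×18.2^(1.31) = 9.216 MPa; T₂ = 459×18.2^(0.31) = 1128 K.
Isochoric: P₃ = P₂(T₃/T₂) = 9.216 × (459/1128) = 3.749 MPa.

P₃ ≈ 3.75 MPa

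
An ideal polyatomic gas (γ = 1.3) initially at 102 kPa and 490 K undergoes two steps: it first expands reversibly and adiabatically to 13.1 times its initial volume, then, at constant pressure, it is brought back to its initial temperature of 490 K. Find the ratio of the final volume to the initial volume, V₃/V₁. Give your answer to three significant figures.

V₃/V₁ ≈ 28.3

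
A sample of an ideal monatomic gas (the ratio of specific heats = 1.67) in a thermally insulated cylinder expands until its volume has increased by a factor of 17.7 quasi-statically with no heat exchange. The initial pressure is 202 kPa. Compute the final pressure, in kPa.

Since PV^γ is constant along a reversible adiabat, P₂ = P₁ (V₁/V₂)^γ.
P₂ = 202 × (1/17.7)^(1.67) = 1.664 kPa.

P₂ ≈ 1.66 kPa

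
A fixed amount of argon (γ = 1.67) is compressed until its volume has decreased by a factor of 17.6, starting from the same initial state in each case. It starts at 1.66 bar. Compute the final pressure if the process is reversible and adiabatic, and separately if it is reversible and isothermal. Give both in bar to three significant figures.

adiabatic: 200 bar; isothermal: 29.2 bar

Isothermal: P₂ = P₁(V₁/V₂) = 1.66×17.6 = 29.22 bar.
Adiabatic: P₂ = P₁(V₁/V₂)^γ = 1.66×17.6^(1.67) = 199.6 bar.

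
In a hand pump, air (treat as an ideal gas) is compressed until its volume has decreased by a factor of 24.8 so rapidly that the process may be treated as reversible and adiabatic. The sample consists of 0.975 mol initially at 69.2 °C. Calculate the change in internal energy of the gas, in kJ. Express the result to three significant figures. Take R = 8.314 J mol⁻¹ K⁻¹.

For a reversible adiabat TV^(γ−1) is constant, so T₂ = T₁ (V₁/V₂)^(γ−1).
γ = 7/5 for a diatomic ideal gas, so γ−1 = 2/5.
T₁ = 69.2 °C = 342.3 K.
T₂ = 342.3 × 24.8^(2/5) = 1237 K.
Q = 0, so ΔU = W_on_gas = nCᵥΔT with Cᵥ = R/(γ−1) = 20.79 J/(mol·K).
ΔU = 0.975 × 20.79 × (1237 − 342.3) = 18120 J.

ΔU ≈ 18.1 kJ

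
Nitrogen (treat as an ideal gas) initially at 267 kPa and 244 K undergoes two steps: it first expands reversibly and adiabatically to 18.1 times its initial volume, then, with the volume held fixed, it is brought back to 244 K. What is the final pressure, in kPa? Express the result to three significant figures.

P₃ ≈ 14.8 kPa

For a diatomic ideal gas γ = 7/5.
Adiabatic step (PV^γ = const): P₂ = 267×(1/18.1)^(7/5) = 4.632 kPa; T₂ = 244×(1/18.1)^(2/5) = 76.62 K.
Isochoric: P₃ = P₂(T₃/T₂) = 4.632 × (244/76.62) = 14.75 kPa.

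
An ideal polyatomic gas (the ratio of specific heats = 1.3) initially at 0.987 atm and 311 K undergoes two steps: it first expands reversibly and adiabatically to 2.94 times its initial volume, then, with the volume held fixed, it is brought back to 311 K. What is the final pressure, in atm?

Adiabatic step (PV^γ = const): P₂ = 0.987×(1/2.94)^(1.3) = 0.2429 atm; T₂ = 311×(1/2.94)^(0.3) = 225 K.
Isochoric: P₃ = P₂(T₃/T₂) = 0.2429 × (311/225) = 0.3357 atm.

P₃ ≈ 0.336 atm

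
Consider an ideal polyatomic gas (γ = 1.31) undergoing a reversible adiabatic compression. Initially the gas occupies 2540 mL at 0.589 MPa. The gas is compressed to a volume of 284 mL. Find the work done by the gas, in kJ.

W ≈ -4.69 kJ

P₂ = P₁(V₁/V₂)^γ = 0.589×(2540/284)^(1.31) = 10.39 MPa.
For a reversible adiabat, W_by_gas = (P₁V₁ − P₂V₂)/(γ−1).
W_by = (589000×0.00254 − 1.039×10^7×0.000284) / (0.31) = -4692 J.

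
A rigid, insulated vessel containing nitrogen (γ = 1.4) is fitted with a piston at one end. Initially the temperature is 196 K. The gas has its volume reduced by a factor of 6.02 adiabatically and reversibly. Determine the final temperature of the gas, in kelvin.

For a reversible adiabat TV^(γ−1) is constant, so T₂ = T₁ (V₁/V₂)^(γ−1).
T₂ = 196 × 6.02^(0.4) = 401.9 K.

T₂ ≈ 402 K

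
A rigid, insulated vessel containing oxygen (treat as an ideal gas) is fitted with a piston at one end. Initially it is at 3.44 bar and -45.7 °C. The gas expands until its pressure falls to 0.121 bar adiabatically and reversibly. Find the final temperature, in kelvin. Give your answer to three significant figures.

T₂ ≈ 87.4 K

Adiabatic: T₂/T₁ = (P₂/P₁)^((γ−1)/γ).
For a diatomic ideal gas γ = 7/5, so (γ−1)/γ = 2/7.
T₁ = -45.7 °C = 227.4 K.
T₂ = 227.4 × (0.121/3.44)^(2/7) = 87.4 K.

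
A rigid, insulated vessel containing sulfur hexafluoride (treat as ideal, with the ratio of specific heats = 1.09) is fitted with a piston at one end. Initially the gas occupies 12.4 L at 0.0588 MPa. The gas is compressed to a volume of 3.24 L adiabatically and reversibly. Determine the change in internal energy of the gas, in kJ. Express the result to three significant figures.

P₂ = P₁(V₁/V₂)^γ = 0.0588×(12.4/3.24)^(1.09) = 0.2539 MPa.
For a reversible adiabat, W_by_gas = (P₁V₁ − P₂V₂)/(γ−1).
W_by = (58800×0.0124 − 253900×0.00324) / (0.09) = -1040 J.
Q = 0 ⇒ ΔU = −W_by = 1040 J.

ΔU ≈ 1.04 kJ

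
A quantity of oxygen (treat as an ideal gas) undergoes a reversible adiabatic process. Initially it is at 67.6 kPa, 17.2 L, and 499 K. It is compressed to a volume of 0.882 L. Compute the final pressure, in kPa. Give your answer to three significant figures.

P₂ ≈ 4330 kPa

Since PV^γ is constant along a reversible adiabat, P₂ = P₁ (V₁/V₂)^γ.
γ = 7/5 for a diatomic ideal gas.
P₂ = 67.6 × (17.2/0.882)^(7/5) = 4325 kPa.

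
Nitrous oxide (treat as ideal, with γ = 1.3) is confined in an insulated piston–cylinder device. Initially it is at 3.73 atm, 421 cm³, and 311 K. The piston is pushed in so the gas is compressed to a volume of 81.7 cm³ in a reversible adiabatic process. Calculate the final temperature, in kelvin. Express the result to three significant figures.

T₂ ≈ 509 K

Adiabatic: T₁V₁^(γ−1) = T₂V₂^(γ−1) ⇒ T₂ = T₁ (V₁/V₂)^(γ−1).
T₂ = 311 × (421/81.7)^(0.3) = 508.6 K.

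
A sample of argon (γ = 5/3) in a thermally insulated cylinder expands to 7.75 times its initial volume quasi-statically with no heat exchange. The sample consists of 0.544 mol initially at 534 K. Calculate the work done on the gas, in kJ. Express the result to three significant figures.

W ≈ -2.70 kJ

Adiabatic: T₁V₁^(γ−1) = T₂V₂^(γ−1) ⇒ T₂ = T₁ (V₁/V₂)^(γ−1).
T₂ = 534 × (1/7.75)^(2/3) = 136.4 K.
Q = 0, so ΔU = W_on_gas = nCᵥΔT with Cᵥ = R/(γ−1) = 12.47 J/(mol·K).
ΔU = 0.544 × 12.47 × (136.4 − 534) = -2698 J.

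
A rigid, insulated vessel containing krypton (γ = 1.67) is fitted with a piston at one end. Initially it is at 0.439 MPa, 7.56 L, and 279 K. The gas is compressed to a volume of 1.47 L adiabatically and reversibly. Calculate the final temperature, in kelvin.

T₂ ≈ 836 K

Adiabatic: T₁V₁^(γ−1) = T₂V₂^(γ−1) ⇒ T₂ = T₁ (V₁/V₂)^(γ−1).
T₂ = 279 × (7.56/1.47)^(0.67) = 835.8 K.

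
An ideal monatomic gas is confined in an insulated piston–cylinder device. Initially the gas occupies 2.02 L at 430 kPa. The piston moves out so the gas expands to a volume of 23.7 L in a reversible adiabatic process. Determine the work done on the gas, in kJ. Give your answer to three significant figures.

W ≈ -1.05 kJ

γ = 5/3 for a monatomic ideal gas.
P₂ = P₁(V₁/V₂)^γ = 430×(2.02/23.7)^(5/3) = 7.098 kPa.
For a reversible adiabat, W_by_gas = (P₁V₁ − P₂V₂)/(γ−1).
W_by = (430000×0.00202 − 7098×0.0237) / (2/3) = 1051 J.
W_on_gas = −W_by = -1051 J.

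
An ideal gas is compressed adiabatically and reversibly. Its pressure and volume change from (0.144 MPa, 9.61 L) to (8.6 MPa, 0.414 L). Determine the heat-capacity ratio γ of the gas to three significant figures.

PV^γ = const ⇒ γ = ln(P₂/P₁) / ln(V₁/V₂).
γ = ln(8.6/0.144) / ln(9.61/0.414) = 1.301.

γ ≈ 1.30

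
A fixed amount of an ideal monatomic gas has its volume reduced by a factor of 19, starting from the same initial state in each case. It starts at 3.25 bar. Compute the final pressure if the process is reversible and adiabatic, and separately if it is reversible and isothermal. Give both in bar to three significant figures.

adiabatic: 440 bar; isothermal: 61.8 bar

For a monatomic ideal gas γ = 5/3.
Isothermal: P₂ = P₁(V₁/V₂) = 3.25×19 = 61.75 bar.
Adiabatic: P₂ = P₁(V₁/V₂)^γ = 3.25×19^(5/3) = 439.7 bar.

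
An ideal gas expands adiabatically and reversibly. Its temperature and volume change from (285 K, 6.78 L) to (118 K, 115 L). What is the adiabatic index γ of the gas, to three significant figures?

γ ≈ 1.31

TV^(γ−1) = const ⇒ γ − 1 = ln(T₂/T₁) / ln(V₁/V₂).
γ = 1 + ln(118/285) / ln(6.78/115) = 1.311.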